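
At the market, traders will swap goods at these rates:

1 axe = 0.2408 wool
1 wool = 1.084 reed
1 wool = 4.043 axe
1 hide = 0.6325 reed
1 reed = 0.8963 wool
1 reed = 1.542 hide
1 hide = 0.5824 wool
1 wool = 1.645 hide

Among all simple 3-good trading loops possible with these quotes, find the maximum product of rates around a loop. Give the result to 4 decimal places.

0.9735

hide→wool→reed→hide: 0.5824 × 1.084 × 1.542 = 0.97350
hide→reed→wool→hide: 0.6325 × 0.8963 × 1.645 = 0.93257
Maximum is hide→wool→reed→hide at 0.9735; no arbitrage — every cycle loses value.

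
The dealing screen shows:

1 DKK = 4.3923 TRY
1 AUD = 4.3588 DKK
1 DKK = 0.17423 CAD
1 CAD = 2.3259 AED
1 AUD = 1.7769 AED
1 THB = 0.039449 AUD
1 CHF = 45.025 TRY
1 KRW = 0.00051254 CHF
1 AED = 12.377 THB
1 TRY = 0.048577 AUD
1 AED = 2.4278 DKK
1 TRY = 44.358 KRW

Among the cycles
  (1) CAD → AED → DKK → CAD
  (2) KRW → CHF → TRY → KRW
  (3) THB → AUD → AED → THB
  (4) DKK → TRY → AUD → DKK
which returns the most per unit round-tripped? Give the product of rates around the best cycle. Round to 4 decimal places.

(1) 2.3259 × 2.4278 × 0.17423 = 0.98385
(2) 0.00051254 × 45.025 × 44.358 = 1.02365
(3) 0.039449 × 1.7769 × 12.377 = 0.86759
(4) 4.3923 × 0.048577 × 4.3588 = 0.93001
Highest is cycle (2) at 1.0237 (>1, arbitrage).

1.0237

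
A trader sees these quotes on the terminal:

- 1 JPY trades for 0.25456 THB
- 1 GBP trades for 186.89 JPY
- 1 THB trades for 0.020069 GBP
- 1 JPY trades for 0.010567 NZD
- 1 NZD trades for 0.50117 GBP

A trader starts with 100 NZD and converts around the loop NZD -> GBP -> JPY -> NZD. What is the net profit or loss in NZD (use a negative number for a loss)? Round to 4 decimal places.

-1.0256

100 NZD × 0.50117 = 50.117 GBP
50.117 GBP × 186.89 = 9366.36613 JPY
9366.36613 JPY × 0.010567 = 98.97439089571 NZD
Net change: 98.97439089571 − 100 = -1.02560910429 NZD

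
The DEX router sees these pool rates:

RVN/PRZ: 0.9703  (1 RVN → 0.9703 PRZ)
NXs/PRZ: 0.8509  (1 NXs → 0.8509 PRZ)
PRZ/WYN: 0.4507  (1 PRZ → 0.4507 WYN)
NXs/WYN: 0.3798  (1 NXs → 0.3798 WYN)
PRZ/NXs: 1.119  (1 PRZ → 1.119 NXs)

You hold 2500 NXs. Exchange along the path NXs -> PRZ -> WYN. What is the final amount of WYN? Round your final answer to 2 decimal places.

958.75

2500 NXs × 0.8509 = 2127.25 PRZ
2127.25 PRZ × 0.4507 = 958.751575 WYN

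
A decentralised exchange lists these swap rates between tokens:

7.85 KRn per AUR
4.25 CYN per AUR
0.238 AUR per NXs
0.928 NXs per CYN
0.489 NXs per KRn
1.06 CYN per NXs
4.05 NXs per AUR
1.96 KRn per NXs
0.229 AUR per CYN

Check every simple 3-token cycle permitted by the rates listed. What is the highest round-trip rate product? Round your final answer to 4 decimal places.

0.9831

AUR→NXs→CYN→AUR: 4.05 × 1.06 × 0.229 = 0.98310
AUR→CYN→NXs→AUR: 4.25 × 0.928 × 0.238 = 0.93867
AUR→KRn→NXs→AUR: 7.85 × 0.489 × 0.238 = 0.91360
Maximum is AUR→NXs→CYN→AUR at 0.9831; no arbitrage — every cycle loses value.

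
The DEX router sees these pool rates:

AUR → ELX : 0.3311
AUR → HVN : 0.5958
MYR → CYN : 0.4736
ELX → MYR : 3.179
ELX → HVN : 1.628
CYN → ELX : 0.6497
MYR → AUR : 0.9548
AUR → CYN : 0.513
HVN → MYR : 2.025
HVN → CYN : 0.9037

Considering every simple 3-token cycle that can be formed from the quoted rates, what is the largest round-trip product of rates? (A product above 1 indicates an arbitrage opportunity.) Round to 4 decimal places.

1.1520

HVN→MYR→AUR→HVN: 2.025 × 0.9548 × 0.5958 = 1.15196
AUR→ELX→MYR→AUR: 0.3311 × 3.179 × 0.9548 = 1.00499
MYR→CYN→ELX→MYR: 0.4736 × 0.6497 × 3.179 = 0.97817
HVN→CYN→ELX→HVN: 0.9037 × 0.6497 × 1.628 = 0.95585
Maximum is HVN→MYR→AUR→HVN at 1.1520; arbitrage exists.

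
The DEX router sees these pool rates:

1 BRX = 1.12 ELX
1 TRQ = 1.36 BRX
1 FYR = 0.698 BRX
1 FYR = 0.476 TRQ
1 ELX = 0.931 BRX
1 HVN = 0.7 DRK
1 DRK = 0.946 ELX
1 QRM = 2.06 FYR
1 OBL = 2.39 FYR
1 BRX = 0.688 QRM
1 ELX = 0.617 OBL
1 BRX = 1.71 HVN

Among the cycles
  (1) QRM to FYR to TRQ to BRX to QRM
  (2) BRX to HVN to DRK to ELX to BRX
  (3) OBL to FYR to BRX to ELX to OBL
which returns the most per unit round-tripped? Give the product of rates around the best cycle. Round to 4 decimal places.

(1) 2.06 × 0.476 × 1.36 × 0.688 = 0.91749
(2) 1.71 × 0.7 × 0.946 × 0.931 = 1.05423
(3) 2.39 × 0.698 × 1.12 × 0.617 = 1.15281
Highest is cycle (3) at 1.1528 (>1, arbitrage).

1.1528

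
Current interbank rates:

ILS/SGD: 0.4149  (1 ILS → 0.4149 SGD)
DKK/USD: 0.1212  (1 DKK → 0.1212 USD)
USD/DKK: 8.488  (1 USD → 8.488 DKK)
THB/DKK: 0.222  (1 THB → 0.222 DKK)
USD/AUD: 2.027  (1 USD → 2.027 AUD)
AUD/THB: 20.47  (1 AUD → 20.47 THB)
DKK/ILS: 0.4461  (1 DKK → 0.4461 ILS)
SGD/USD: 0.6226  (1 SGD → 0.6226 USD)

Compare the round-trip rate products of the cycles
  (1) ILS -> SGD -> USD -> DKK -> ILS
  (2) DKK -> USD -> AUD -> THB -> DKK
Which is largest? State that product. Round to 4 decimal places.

(1) 0.4149 × 0.6226 × 8.488 × 0.4461 = 0.97812
(2) 0.1212 × 2.027 × 20.47 × 0.222 = 1.11642
Highest is cycle (2) at 1.1164 (>1, arbitrage).

1.1164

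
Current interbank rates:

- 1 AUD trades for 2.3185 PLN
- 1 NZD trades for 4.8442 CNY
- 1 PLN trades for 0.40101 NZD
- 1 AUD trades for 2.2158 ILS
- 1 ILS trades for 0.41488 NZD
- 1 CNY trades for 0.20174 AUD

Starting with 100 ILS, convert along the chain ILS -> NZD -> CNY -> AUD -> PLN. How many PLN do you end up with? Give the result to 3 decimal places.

100 ILS × 0.41488 = 41.488 NZD
41.488 NZD × 4.8442 = 200.9761696 CNY
200.9761696 CNY × 0.20174 = 40.544932455104 AUD
40.544932455104 AUD × 2.3185 = 94.003425897158624 PLN

94.003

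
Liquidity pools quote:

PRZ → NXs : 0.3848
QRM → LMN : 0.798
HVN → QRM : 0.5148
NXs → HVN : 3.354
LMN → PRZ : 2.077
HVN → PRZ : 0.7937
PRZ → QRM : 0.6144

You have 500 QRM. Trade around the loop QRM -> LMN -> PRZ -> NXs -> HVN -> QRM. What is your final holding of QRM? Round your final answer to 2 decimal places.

500 QRM × 0.798 = 399 LMN
399 LMN × 2.077 = 828.723 PRZ
828.723 PRZ × 0.3848 = 318.8926104 NXs
318.8926104 NXs × 3.354 = 1069.5658152816 HVN
1069.5658152816 HVN × 0.5148 = 550.61248170696768 QRM

550.61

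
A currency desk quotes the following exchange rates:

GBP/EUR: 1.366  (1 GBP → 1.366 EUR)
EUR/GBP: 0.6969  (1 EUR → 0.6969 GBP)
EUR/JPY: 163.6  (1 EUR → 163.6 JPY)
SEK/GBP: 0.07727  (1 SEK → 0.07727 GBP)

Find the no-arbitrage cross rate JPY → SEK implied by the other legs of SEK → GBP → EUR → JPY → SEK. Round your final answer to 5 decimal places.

0.05791

Known legs of the cycle: 0.07727 × 1.366 × 163.6 = 17.268114152
For no arbitrage the full-cycle product must be 1, so the missing rate is 1 / 17.268114152 ≈ 0.0579102.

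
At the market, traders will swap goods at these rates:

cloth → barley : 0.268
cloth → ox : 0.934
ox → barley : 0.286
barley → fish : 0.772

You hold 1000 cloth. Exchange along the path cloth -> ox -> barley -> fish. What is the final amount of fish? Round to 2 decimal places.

1000 cloth × 0.934 = 934 ox
934 ox × 0.286 = 267.124 barley
267.124 barley × 0.772 = 206.219728 fish

206.22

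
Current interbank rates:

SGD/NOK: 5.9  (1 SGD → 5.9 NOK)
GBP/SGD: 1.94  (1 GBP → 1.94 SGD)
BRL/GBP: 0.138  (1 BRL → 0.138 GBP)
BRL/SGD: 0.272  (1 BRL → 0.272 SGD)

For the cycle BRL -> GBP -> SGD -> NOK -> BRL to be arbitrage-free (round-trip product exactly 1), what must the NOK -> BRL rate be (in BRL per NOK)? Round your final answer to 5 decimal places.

Known legs of the cycle: 0.138 × 1.94 × 5.9 = 1.579548
For no arbitrage the full-cycle product must be 1, so the missing rate is 1 / 1.579548 ≈ 0.6330925.

0.63309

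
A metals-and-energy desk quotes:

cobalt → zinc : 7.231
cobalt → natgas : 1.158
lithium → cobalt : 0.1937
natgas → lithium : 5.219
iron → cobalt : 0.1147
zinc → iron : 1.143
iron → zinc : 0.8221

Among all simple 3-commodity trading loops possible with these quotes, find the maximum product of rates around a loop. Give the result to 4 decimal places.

cobalt→natgas→lithium→cobalt: 1.158 × 5.219 × 0.1937 = 1.17065
zinc→iron→cobalt→zinc: 1.143 × 0.1147 × 7.231 = 0.94800
Maximum is cobalt→natgas→lithium→cobalt at 1.1706; arbitrage exists.

1.1706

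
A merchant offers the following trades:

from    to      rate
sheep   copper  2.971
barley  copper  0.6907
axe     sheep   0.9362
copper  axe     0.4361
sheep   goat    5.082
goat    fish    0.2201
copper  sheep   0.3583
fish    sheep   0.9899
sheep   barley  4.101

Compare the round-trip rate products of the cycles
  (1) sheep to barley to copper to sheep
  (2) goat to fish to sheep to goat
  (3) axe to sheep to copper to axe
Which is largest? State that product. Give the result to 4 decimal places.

1.2130

(1) 4.101 × 0.6907 × 0.3583 = 1.01491
(2) 0.2201 × 0.9899 × 5.082 = 1.10725
(3) 0.9362 × 2.971 × 0.4361 = 1.21299
Highest is cycle (3) at 1.2130 (>1, arbitrage).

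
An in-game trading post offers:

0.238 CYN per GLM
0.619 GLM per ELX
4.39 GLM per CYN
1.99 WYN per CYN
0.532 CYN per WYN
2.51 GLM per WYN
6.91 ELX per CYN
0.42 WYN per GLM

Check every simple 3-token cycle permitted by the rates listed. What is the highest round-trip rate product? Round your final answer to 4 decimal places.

CYN→WYN→GLM→CYN: 1.99 × 2.51 × 0.238 = 1.18879
CYN→ELX→GLM→CYN: 6.91 × 0.619 × 0.238 = 1.01800
CYN→GLM→WYN→CYN: 4.39 × 0.42 × 0.532 = 0.98090
Maximum is CYN→WYN→GLM→CYN at 1.1888; arbitrage exists.

1.1888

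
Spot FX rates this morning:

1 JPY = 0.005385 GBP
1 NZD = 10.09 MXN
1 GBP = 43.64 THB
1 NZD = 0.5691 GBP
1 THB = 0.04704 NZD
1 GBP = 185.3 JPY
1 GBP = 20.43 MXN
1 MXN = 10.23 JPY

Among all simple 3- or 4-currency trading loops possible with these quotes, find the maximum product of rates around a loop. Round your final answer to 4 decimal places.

NZD→GBP→THB→NZD: 0.5691 × 43.64 × 0.04704 = 1.16826
JPY→GBP→MXN→JPY: 0.005385 × 20.43 × 10.23 = 1.12546
Maximum is NZD→GBP→THB→NZD at 1.1683; arbitrage exists.

1.1683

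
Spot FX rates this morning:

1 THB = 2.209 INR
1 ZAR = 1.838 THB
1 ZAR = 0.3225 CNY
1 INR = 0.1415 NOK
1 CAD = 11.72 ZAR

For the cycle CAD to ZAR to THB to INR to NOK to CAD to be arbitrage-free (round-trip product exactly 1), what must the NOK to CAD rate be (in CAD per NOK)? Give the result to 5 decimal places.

Known legs of the cycle: 11.72 × 1.838 × 2.209 × 0.1415 = 6.73325828996
For no arbitrage the full-cycle product must be 1, so the missing rate is 1 / 6.73325828996 ≈ 0.1485165.

0.14852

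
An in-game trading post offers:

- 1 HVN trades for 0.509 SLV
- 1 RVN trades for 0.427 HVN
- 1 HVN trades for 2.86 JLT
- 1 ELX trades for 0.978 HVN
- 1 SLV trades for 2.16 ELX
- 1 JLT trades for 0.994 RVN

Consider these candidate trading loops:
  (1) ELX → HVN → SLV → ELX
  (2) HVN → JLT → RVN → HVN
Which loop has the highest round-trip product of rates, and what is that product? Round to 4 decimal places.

(1) 0.978 × 0.509 × 2.16 = 1.07525
(2) 2.86 × 0.994 × 0.427 = 1.21389
Highest is cycle (2) at 1.2139 (>1, arbitrage).

1.2139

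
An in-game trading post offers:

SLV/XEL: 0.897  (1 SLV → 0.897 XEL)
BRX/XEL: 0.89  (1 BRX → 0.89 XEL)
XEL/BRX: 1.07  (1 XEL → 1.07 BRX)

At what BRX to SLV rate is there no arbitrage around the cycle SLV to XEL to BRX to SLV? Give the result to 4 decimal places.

1.0419

Known legs of the cycle: 0.897 × 1.07 = 0.95979
For no arbitrage the full-cycle product must be 1, so the missing rate is 1 / 0.95979 ≈ 1.041895.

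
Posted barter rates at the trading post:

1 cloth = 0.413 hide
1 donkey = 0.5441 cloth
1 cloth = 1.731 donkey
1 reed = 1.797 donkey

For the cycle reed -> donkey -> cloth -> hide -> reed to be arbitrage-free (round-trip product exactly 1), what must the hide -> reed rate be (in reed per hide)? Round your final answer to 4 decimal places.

2.4764

Known legs of the cycle: 1.797 × 0.5441 × 0.413 = 0.4038098001
For no arbitrage the full-cycle product must be 1, so the missing rate is 1 / 0.4038098001 ≈ 2.476413.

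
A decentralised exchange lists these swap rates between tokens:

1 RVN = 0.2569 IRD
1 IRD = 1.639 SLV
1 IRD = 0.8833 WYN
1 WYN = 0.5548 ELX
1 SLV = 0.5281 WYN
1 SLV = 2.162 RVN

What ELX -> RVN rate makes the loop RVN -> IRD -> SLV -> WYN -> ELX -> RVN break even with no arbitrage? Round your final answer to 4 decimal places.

8.1060

Known legs of the cycle: 0.2569 × 1.639 × 0.5281 × 0.5548 = 0.123366055181908
For no arbitrage the full-cycle product must be 1, so the missing rate is 1 / 0.123366055181908 ≈ 8.105957.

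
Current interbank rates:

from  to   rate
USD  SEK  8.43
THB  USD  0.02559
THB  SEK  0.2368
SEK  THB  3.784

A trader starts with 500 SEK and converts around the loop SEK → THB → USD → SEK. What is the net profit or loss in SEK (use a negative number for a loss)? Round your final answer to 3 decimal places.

500 SEK × 3.784 = 1892 THB
1892 THB × 0.02559 = 48.41628 USD
48.41628 USD × 8.43 = 408.1492404 SEK
Net change: 408.1492404 − 500 = -91.8507596 SEK

-91.851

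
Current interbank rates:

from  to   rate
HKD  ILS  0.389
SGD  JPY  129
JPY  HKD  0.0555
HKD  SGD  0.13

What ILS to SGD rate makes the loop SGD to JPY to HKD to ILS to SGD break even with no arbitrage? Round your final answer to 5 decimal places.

0.35906

Known legs of the cycle: 129 × 0.0555 × 0.389 = 2.7850455
For no arbitrage the full-cycle product must be 1, so the missing rate is 1 / 2.7850455 ≈ 0.3590606.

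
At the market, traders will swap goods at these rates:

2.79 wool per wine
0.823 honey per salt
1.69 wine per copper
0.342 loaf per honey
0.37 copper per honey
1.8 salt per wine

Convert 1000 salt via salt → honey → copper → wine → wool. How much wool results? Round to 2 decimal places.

1000 salt × 0.823 = 823 honey
823 honey × 0.37 = 304.51 copper
304.51 copper × 1.69 = 514.6219 wine
514.6219 wine × 2.79 = 1435.795101 wool

1435.80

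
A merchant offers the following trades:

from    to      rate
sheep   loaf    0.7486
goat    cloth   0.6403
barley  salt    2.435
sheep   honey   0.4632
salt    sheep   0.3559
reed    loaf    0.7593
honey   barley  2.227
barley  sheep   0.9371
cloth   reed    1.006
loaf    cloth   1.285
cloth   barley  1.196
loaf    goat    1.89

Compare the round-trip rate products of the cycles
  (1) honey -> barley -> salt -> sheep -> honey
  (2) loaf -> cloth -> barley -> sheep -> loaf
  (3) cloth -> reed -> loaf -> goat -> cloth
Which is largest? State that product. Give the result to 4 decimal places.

(1) 2.227 × 2.435 × 0.3559 × 0.4632 = 0.89396
(2) 1.285 × 1.196 × 0.9371 × 0.7486 = 1.07813
(3) 1.006 × 0.7593 × 1.89 × 0.6403 = 0.92439
Highest is cycle (2) at 1.0781 (>1, arbitrage).

1.0781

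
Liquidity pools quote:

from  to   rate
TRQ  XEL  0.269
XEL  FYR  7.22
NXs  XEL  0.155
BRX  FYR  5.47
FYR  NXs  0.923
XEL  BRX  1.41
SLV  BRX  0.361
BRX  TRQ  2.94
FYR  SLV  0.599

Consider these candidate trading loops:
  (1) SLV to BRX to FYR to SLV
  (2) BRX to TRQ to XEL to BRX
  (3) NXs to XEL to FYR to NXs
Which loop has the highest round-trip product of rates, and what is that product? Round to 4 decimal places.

(1) 0.361 × 5.47 × 0.599 = 1.18283
(2) 2.94 × 0.269 × 1.41 = 1.11511
(3) 0.155 × 7.22 × 0.923 = 1.03293
Highest is cycle (1) at 1.1828 (>1, arbitrage).

1.1828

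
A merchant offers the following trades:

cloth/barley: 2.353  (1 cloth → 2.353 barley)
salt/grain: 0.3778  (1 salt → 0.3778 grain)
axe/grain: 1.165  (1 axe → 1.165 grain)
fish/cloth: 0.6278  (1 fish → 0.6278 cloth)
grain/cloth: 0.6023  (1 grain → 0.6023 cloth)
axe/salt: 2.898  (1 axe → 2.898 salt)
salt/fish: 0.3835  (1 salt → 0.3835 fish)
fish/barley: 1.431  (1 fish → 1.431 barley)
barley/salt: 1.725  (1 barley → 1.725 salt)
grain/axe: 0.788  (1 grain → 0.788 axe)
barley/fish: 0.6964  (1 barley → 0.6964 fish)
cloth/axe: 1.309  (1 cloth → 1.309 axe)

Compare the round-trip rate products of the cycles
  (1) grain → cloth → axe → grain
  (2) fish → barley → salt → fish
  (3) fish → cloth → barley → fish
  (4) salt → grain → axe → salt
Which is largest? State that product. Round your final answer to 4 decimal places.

(1) 0.6023 × 1.309 × 1.165 = 0.91850
(2) 1.431 × 1.725 × 0.3835 = 0.94666
(3) 0.6278 × 2.353 × 0.6964 = 1.02873
(4) 0.3778 × 0.788 × 2.898 = 0.86275
Highest is cycle (3) at 1.0287 (>1, arbitrage).

1.0287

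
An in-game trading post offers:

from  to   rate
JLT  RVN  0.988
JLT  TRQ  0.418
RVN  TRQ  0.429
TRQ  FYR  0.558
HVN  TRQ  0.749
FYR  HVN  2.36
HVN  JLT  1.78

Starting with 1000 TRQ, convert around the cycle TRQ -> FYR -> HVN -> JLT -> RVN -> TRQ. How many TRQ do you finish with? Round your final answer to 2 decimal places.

1000 TRQ × 0.558 = 558 FYR
558 FYR × 2.36 = 1316.88 HVN
1316.88 HVN × 1.78 = 2344.0464 JLT
2344.0464 JLT × 0.988 = 2315.9178432 RVN
2315.9178432 RVN × 0.429 = 993.5287547328 TRQ

993.53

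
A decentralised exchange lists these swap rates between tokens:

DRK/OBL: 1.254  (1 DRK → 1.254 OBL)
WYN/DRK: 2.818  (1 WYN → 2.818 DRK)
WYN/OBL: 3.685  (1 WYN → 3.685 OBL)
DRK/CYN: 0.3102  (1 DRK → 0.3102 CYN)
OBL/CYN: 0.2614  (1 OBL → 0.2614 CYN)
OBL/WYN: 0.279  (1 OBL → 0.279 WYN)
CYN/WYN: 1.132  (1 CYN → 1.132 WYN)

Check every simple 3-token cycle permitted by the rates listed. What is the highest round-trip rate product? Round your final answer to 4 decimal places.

OBL→CYN→WYN→OBL: 0.2614 × 1.132 × 3.685 = 1.09041
DRK→CYN→WYN→DRK: 0.3102 × 1.132 × 2.818 = 0.98953
OBL→WYN→DRK→OBL: 0.279 × 2.818 × 1.254 = 0.98592
Maximum is OBL→CYN→WYN→OBL at 1.0904; arbitrage exists.

1.0904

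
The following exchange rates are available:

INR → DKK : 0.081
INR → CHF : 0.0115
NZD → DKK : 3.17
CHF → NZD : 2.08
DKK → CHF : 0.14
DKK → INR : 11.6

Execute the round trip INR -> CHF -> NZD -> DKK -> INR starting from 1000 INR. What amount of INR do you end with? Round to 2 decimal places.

879.59

1000 INR × 0.0115 = 11.5 CHF
11.5 CHF × 2.08 = 23.92 NZD
23.92 NZD × 3.17 = 75.8264 DKK
75.8264 DKK × 11.6 = 879.58624 INR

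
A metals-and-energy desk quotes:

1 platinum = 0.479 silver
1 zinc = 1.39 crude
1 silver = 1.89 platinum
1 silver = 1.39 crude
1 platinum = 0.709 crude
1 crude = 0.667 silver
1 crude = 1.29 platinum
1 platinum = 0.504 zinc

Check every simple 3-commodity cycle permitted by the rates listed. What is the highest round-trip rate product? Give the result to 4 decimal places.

zinc→crude→platinum→zinc: 1.39 × 1.29 × 0.504 = 0.90372
platinum→crude→silver→platinum: 0.709 × 0.667 × 1.89 = 0.89379
platinum→silver→crude→platinum: 0.479 × 1.39 × 1.29 = 0.85889
Maximum is zinc→crude→platinum→zinc at 0.9037; no arbitrage — every cycle loses value.

0.9037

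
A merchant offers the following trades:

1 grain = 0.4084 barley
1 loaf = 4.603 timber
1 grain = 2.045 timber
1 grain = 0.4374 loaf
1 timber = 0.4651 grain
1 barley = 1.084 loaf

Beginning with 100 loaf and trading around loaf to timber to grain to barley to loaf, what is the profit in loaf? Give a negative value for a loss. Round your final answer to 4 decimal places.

100 loaf × 4.603 = 460.3 timber
460.3 timber × 0.4651 = 214.08553 grain
214.08553 grain × 0.4084 = 87.432530452 barley
87.432530452 barley × 1.084 = 94.776863009968 loaf
Net change: 94.776863009968 − 100 = -5.223136990032 loaf

-5.2231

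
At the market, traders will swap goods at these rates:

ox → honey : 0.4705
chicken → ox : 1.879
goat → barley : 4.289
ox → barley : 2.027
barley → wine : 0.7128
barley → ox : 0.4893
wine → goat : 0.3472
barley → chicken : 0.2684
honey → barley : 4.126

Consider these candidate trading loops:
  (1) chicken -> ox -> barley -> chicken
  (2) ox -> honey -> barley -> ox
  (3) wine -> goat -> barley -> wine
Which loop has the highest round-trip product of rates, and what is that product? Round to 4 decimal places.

(1) 1.879 × 2.027 × 0.2684 = 1.02226
(2) 0.4705 × 4.126 × 0.4893 = 0.94987
(3) 0.3472 × 4.289 × 0.7128 = 1.06146
Highest is cycle (3) at 1.0615 (>1, arbitrage).

1.0615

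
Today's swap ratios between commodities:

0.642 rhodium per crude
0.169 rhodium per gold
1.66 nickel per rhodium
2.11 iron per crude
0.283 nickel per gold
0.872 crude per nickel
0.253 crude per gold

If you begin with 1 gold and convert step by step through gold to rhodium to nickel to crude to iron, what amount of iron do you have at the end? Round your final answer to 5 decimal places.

1 gold × 0.169 = 0.169 rhodium
0.169 rhodium × 1.66 = 0.28054 nickel
0.28054 nickel × 0.872 = 0.24463088 crude
0.24463088 crude × 2.11 = 0.5161711568 iron

0.51617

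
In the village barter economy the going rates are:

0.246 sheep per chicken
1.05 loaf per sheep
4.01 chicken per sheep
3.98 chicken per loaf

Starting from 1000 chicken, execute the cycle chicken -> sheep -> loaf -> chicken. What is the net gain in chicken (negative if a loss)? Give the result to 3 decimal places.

1000 chicken × 0.246 = 246 sheep
246 sheep × 1.05 = 258.3 loaf
258.3 loaf × 3.98 = 1028.034 chicken
Net change: 1028.034 − 1000 = 28.034 chicken

28.034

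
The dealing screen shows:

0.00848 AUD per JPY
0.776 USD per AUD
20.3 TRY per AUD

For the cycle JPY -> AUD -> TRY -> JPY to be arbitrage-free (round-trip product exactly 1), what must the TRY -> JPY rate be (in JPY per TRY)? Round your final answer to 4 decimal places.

5.8091

Known legs of the cycle: 0.00848 × 20.3 = 0.172144
For no arbitrage the full-cycle product must be 1, so the missing rate is 1 / 0.172144 ≈ 5.809090.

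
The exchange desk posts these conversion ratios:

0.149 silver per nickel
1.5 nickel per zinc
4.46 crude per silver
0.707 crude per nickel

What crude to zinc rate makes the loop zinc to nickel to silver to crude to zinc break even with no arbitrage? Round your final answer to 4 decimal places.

Known legs of the cycle: 1.5 × 0.149 × 4.46 = 0.99681
For no arbitrage the full-cycle product must be 1, so the missing rate is 1 / 0.99681 ≈ 1.003200.

1.0032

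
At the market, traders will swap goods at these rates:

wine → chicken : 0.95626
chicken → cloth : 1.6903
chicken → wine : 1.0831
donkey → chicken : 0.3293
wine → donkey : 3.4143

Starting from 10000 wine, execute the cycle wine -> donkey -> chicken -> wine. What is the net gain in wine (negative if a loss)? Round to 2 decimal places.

2177.61

10000 wine × 3.4143 = 34143 donkey
34143 donkey × 0.3293 = 11243.2899 chicken
11243.2899 chicken × 1.0831 = 12177.60729069 wine
Net change: 12177.60729069 − 10000 = 2177.60729069 wine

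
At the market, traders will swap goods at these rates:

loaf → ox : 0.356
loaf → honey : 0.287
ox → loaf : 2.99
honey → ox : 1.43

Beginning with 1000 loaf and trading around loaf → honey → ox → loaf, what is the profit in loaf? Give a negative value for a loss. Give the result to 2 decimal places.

227.13

1000 loaf × 0.287 = 287 honey
287 honey × 1.43 = 410.41 ox
410.41 ox × 2.99 = 1227.1259 loaf
Net change: 1227.1259 − 1000 = 227.1259 loaf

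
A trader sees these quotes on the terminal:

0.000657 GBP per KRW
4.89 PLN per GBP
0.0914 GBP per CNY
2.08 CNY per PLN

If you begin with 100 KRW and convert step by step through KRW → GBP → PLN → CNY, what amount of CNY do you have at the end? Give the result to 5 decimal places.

0.66825

100 KRW × 0.000657 = 0.0657 GBP
0.0657 GBP × 4.89 = 0.321273 PLN
0.321273 PLN × 2.08 = 0.66824784 CNY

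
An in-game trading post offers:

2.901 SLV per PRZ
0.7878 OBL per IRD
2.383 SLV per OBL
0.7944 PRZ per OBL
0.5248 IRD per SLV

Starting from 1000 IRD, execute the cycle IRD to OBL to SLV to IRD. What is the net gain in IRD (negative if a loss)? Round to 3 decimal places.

-14.779

1000 IRD × 0.7878 = 787.8 OBL
787.8 OBL × 2.383 = 1877.3274 SLV
1877.3274 SLV × 0.5248 = 985.22141952 IRD
Net change: 985.22141952 − 1000 = -14.77858048 IRD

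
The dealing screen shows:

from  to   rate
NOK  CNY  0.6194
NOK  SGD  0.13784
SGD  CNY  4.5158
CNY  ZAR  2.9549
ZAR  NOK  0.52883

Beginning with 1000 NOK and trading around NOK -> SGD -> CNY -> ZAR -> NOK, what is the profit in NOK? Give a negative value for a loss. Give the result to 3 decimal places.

-27.323

1000 NOK × 0.13784 = 137.84 SGD
137.84 SGD × 4.5158 = 622.457872 CNY
622.457872 CNY × 2.9549 = 1839.3007659728 ZAR
1839.3007659728 ZAR × 0.52883 = 972.677424069395824 NOK
Net change: 972.677424069395824 − 1000 = -27.322575930604176 NOK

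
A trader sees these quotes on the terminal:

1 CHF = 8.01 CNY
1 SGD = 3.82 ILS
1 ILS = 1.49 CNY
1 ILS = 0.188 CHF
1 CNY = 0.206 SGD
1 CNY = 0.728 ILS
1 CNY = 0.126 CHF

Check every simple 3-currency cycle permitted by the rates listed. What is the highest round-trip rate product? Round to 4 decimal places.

1.1725

CNY→SGD→ILS→CNY: 0.206 × 3.82 × 1.49 = 1.17251
CNY→ILS→CHF→CNY: 0.728 × 0.188 × 8.01 = 1.09628
Maximum is CNY→SGD→ILS→CNY at 1.1725; arbitrage exists.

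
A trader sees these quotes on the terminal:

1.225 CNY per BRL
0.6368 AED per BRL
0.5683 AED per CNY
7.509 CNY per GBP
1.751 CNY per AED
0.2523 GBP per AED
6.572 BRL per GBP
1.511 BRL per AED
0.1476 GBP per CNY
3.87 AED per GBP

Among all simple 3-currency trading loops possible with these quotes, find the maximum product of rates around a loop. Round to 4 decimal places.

1.1883

BRL→CNY→GBP→BRL: 1.225 × 0.1476 × 6.572 = 1.18828
GBP→CNY→AED→GBP: 7.509 × 0.5683 × 0.2523 = 1.07666
BRL→AED→GBP→BRL: 0.6368 × 0.2523 × 6.572 = 1.05589
BRL→CNY→AED→BRL: 1.225 × 0.5683 × 1.511 = 1.05191
GBP→AED→CNY→GBP: 3.87 × 1.751 × 0.1476 = 1.00019
Maximum is BRL→CNY→GBP→BRL at 1.1883; arbitrage exists.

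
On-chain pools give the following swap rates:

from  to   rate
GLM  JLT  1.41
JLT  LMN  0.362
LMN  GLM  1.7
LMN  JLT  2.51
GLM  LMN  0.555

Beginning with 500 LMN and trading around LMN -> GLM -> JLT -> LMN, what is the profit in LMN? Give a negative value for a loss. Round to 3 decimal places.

-66.143

500 LMN × 1.7 = 850 GLM
850 GLM × 1.41 = 1198.5 JLT
1198.5 JLT × 0.362 = 433.857 LMN
Net change: 433.857 − 500 = -66.143 LMN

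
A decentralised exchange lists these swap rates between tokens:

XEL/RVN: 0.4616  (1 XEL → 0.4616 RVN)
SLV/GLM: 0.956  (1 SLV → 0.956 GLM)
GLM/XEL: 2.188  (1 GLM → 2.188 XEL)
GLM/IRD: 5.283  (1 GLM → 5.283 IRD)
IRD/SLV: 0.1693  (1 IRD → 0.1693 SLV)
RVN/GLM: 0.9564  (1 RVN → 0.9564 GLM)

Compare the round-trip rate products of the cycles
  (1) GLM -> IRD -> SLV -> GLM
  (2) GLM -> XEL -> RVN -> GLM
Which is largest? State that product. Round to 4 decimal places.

0.9659

(1) 5.283 × 0.1693 × 0.956 = 0.85506
(2) 2.188 × 0.4616 × 0.9564 = 0.96595
Highest is cycle (2) at 0.9659 (≤1, no arbitrage).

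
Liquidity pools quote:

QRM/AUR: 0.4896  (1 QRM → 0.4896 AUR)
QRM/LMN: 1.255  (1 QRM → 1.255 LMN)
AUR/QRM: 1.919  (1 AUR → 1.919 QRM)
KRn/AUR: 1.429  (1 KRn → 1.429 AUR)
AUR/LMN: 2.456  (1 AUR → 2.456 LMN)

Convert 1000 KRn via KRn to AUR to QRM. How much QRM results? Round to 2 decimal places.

2742.25

1000 KRn × 1.429 = 1429 AUR
1429 AUR × 1.919 = 2742.251 QRM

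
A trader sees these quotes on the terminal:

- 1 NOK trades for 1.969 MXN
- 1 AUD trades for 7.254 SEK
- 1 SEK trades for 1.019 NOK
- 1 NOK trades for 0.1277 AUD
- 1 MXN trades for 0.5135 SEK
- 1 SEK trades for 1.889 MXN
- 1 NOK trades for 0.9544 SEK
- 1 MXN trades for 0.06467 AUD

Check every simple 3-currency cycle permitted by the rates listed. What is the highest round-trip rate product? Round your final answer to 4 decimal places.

1.0303

NOK→MXN→SEK→NOK: 1.969 × 0.5135 × 1.019 = 1.03029
NOK→AUD→SEK→NOK: 0.1277 × 7.254 × 1.019 = 0.94394
MXN→AUD→SEK→MXN: 0.06467 × 7.254 × 1.889 = 0.88616
Maximum is NOK→MXN→SEK→NOK at 1.0303; arbitrage exists.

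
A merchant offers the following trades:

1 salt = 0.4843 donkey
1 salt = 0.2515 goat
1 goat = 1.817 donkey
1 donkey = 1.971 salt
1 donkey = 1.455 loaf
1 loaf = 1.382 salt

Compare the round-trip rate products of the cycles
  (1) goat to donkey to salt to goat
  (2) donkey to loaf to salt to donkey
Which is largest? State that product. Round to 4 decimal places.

(1) 1.817 × 1.971 × 0.2515 = 0.90070
(2) 1.455 × 1.382 × 0.4843 = 0.97384
Highest is cycle (2) at 0.9738 (≤1, no arbitrage).

0.9738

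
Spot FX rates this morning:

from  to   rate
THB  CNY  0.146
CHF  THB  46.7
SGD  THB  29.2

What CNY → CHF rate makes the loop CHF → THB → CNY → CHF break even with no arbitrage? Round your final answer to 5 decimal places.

0.14667

Known legs of the cycle: 46.7 × 0.146 = 6.8182
For no arbitrage the full-cycle product must be 1, so the missing rate is 1 / 6.8182 ≈ 0.1466663.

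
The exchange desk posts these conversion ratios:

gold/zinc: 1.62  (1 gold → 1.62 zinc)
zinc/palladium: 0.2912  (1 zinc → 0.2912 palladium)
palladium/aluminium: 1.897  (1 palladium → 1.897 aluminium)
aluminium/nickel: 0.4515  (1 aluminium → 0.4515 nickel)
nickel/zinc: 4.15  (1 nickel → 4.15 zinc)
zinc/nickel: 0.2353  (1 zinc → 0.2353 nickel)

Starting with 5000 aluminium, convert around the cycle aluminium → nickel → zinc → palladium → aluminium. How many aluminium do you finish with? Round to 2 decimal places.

5000 aluminium × 0.4515 = 2257.5 nickel
2257.5 nickel × 4.15 = 9368.625 zinc
9368.625 zinc × 0.2912 = 2728.1436 palladium
2728.1436 palladium × 1.897 = 5175.2884092 aluminium

5175.29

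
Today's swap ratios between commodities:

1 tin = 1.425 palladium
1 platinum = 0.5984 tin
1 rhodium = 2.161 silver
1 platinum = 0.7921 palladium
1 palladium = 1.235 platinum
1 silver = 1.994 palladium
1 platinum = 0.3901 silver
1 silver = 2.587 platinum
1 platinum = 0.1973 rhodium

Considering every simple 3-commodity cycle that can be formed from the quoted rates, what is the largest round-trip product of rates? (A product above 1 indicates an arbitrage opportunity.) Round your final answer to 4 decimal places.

1.1030

silver→platinum→rhodium→silver: 2.587 × 0.1973 × 2.161 = 1.10301
tin→palladium→platinum→tin: 1.425 × 1.235 × 0.5984 = 1.05311
silver→palladium→platinum→silver: 1.994 × 1.235 × 0.3901 = 0.96066
Maximum is silver→platinum→rhodium→silver at 1.1030; arbitrage exists.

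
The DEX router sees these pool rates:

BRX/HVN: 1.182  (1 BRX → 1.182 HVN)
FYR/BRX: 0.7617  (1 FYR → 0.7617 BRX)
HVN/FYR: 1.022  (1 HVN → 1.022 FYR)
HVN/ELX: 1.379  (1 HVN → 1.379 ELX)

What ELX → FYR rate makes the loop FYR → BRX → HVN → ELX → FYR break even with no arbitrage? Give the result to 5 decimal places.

0.80544

Known legs of the cycle: 0.7617 × 1.182 × 1.379 = 1.2415542426
For no arbitrage the full-cycle product must be 1, so the missing rate is 1 / 1.2415542426 ≈ 0.8054421.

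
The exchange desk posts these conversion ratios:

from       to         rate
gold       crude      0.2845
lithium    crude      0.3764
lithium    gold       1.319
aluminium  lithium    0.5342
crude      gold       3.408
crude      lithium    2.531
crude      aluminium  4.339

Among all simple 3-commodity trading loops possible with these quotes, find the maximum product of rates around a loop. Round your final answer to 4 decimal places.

0.9498

gold→crude→lithium→gold: 0.2845 × 2.531 × 1.319 = 0.94977
aluminium→lithium→crude→aluminium: 0.5342 × 0.3764 × 4.339 = 0.87246
Maximum is gold→crude→lithium→gold at 0.9498; no arbitrage — every cycle loses value.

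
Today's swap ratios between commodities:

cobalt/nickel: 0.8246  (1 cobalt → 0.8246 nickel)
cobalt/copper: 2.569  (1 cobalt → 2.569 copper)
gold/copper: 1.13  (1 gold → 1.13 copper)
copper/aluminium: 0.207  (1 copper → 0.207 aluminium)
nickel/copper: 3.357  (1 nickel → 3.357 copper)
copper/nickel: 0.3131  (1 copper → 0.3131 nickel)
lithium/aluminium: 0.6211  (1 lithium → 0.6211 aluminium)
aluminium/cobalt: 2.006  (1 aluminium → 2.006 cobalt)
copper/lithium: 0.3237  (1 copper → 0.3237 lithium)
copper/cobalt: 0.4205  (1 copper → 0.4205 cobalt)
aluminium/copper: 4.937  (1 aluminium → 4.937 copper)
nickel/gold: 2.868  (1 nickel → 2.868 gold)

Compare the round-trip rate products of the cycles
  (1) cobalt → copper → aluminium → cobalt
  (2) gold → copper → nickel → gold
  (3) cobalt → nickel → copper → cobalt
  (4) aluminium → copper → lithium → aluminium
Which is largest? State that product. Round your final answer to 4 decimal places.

1.1640

(1) 2.569 × 0.207 × 2.006 = 1.06676
(2) 1.13 × 0.3131 × 2.868 = 1.01471
(3) 0.8246 × 3.357 × 0.4205 = 1.16402
(4) 4.937 × 0.3237 × 0.6211 = 0.99258
Highest is cycle (3) at 1.1640 (>1, arbitrage).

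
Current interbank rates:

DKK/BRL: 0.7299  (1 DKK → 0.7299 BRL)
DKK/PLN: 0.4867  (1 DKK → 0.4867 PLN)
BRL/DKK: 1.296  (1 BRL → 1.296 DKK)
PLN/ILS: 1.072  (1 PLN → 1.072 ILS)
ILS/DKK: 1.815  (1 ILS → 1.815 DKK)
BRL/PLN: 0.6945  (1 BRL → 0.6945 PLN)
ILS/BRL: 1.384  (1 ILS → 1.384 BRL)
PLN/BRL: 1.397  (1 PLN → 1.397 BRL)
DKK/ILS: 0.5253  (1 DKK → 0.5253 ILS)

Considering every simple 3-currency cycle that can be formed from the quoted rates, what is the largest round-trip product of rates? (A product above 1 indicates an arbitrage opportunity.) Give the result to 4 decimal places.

1.0304

BRL→PLN→ILS→BRL: 0.6945 × 1.072 × 1.384 = 1.03039
DKK→PLN→ILS→DKK: 0.4867 × 1.072 × 1.815 = 0.94696
BRL→DKK→ILS→BRL: 1.296 × 0.5253 × 1.384 = 0.94221
BRL→DKK→PLN→BRL: 1.296 × 0.4867 × 1.397 = 0.88118
Maximum is BRL→PLN→ILS→BRL at 1.0304; arbitrage exists.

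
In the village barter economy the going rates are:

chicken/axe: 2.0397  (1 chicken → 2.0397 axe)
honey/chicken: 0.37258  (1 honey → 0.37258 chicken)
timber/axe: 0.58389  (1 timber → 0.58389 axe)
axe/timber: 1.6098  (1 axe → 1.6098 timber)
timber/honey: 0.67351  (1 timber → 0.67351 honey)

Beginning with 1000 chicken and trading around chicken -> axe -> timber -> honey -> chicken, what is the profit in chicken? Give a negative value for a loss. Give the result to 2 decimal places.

1000 chicken × 2.0397 = 2039.7 axe
2039.7 axe × 1.6098 = 3283.50906 timber
3283.50906 timber × 0.67351 = 2211.4761870006 honey
2211.4761870006 honey × 0.37258 = 823.951797752683548 chicken
Net change: 823.951797752683548 − 1000 = -176.048202247316452 chicken

-176.05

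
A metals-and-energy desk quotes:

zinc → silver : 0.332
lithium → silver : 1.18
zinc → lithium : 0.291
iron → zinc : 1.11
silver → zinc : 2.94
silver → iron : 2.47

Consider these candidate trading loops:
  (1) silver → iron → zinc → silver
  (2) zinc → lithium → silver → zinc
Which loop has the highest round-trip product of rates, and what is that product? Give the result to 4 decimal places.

(1) 2.47 × 1.11 × 0.332 = 0.91024
(2) 0.291 × 1.18 × 2.94 = 1.00954
Highest is cycle (2) at 1.0095 (>1, arbitrage).

1.0095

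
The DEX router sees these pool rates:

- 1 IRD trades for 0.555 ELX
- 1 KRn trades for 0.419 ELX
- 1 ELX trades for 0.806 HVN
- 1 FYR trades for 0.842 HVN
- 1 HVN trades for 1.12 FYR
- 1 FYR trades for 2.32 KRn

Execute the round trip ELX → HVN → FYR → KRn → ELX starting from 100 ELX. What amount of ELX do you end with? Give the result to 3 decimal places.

87.752

100 ELX × 0.806 = 80.6 HVN
80.6 HVN × 1.12 = 90.272 FYR
90.272 FYR × 2.32 = 209.43104 KRn
209.43104 KRn × 0.419 = 87.75160576 ELX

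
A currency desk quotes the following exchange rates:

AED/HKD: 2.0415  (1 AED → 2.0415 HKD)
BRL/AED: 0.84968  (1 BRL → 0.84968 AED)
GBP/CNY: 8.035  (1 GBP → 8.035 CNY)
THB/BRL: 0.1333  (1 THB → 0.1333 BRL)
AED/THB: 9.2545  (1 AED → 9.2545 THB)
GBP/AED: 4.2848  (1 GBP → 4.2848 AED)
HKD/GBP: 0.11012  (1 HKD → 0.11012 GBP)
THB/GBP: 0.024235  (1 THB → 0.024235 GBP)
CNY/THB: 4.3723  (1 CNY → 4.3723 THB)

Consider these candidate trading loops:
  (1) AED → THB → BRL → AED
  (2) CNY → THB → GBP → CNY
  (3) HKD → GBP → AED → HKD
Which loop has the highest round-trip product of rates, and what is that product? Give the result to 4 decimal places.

(1) 9.2545 × 0.1333 × 0.84968 = 1.04819
(2) 4.3723 × 0.024235 × 8.035 = 0.85141
(3) 0.11012 × 4.2848 × 2.0415 = 0.96327
Highest is cycle (1) at 1.0482 (>1, arbitrage).

1.0482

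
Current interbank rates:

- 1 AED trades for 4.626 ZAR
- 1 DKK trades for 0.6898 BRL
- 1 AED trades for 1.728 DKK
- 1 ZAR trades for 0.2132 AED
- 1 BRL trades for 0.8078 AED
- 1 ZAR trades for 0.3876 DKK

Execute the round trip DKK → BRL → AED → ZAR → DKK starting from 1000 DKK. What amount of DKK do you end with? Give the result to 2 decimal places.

999.12

1000 DKK × 0.6898 = 689.8 BRL
689.8 BRL × 0.8078 = 557.22044 AED
557.22044 AED × 4.626 = 2577.70175544 ZAR
2577.70175544 ZAR × 0.3876 = 999.117200408544 DKK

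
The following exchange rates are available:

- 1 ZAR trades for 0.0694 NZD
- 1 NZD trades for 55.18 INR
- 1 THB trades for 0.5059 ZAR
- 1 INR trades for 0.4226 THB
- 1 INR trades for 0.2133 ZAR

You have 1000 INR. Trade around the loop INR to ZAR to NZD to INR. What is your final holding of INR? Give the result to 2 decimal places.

816.83

1000 INR × 0.2133 = 213.3 ZAR
213.3 ZAR × 0.0694 = 14.80302 NZD
14.80302 NZD × 55.18 = 816.8306436 INR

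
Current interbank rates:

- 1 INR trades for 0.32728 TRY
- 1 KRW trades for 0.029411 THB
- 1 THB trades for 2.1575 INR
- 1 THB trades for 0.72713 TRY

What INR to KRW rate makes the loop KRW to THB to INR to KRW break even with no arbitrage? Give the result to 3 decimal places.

Known legs of the cycle: 0.029411 × 2.1575 = 0.0634542325
For no arbitrage the full-cycle product must be 1, so the missing rate is 1 / 0.0634542325 ≈ 15.75939.

15.759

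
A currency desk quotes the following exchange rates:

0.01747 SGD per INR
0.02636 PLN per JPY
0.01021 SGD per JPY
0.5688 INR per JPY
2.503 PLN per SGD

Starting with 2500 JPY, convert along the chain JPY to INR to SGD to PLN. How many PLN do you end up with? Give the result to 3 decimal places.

2500 JPY × 0.5688 = 1422 INR
1422 INR × 0.01747 = 24.84234 SGD
24.84234 SGD × 2.503 = 62.18037702 PLN

62.180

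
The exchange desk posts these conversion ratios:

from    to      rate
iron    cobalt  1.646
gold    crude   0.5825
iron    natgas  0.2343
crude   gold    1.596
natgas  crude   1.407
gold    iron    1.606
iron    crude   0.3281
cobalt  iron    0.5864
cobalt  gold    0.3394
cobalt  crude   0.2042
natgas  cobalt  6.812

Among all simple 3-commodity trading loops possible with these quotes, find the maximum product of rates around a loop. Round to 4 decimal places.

iron→natgas→cobalt→iron: 0.2343 × 6.812 × 0.5864 = 0.93592
iron→cobalt→gold→iron: 1.646 × 0.3394 × 1.606 = 0.89720
iron→crude→gold→iron: 0.3281 × 1.596 × 1.606 = 0.84098
Maximum is iron→natgas→cobalt→iron at 0.9359; no arbitrage — every cycle loses value.

0.9359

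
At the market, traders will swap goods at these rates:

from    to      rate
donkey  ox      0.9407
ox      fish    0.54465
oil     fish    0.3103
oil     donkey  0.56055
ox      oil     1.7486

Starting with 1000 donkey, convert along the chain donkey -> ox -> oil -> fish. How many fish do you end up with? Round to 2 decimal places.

510.41

1000 donkey × 0.9407 = 940.7 ox
940.7 ox × 1.7486 = 1644.90802 oil
1644.90802 oil × 0.3103 = 510.414958606 fish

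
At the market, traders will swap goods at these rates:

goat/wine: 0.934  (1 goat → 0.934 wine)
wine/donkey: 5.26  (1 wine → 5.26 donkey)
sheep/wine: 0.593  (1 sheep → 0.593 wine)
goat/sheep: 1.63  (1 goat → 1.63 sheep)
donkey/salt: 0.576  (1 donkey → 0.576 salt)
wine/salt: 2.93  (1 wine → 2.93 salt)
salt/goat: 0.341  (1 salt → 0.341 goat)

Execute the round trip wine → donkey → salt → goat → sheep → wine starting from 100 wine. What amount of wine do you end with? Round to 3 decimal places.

100 wine × 5.26 = 526 donkey
526 donkey × 0.576 = 302.976 salt
302.976 salt × 0.341 = 103.314816 goat
103.314816 goat × 1.63 = 168.40315008 sheep
168.40315008 sheep × 0.593 = 99.86306799744 wine

99.863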